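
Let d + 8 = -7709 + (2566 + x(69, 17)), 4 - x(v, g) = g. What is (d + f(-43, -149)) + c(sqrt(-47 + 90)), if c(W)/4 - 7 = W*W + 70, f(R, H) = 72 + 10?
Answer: -4602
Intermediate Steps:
f(R, H) = 82
x(v, g) = 4 - g
d = -5164 (d = -8 + (-7709 + (2566 + (4 - 1*17))) = -8 + (-7709 + (2566 + (4 - 17))) = -8 + (-7709 + (2566 - 13)) = -8 + (-7709 + 2553) = -8 - 5156 = -5164)
c(W) = 308 + 4*W**2 (c(W) = 28 + 4*(W*W + 70) = 28 + 4*(W**2 + 70) = 28 + 4*(70 + W**2) = 28 + (280 + 4*W**2) = 308 + 4*W**2)
(d + f(-43, -149)) + c(sqrt(-47 + 90)) = (-5164 + 82) + (308 + 4*(sqrt(-47 + 90))**2) = -5082 + (308 + 4*(sqrt(43))**2) = -5082 + (308 + 4*43) = -5082 + (308 + 172) = -5082 + 480 = -4602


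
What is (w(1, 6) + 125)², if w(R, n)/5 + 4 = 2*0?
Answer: 11025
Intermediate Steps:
w(R, n) = -20 (w(R, n) = -20 + 5*(2*0) = -20 + 5*0 = -20 + 0 = -20)
(w(1, 6) + 125)² = (-20 + 125)² = 105² = 11025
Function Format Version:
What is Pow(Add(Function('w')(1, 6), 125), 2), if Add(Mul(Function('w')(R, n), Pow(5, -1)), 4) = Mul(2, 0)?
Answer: 11025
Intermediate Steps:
Function('w')(R, n) = -20 (Function('w')(R, n) = Add(-20, Mul(5, Mul(2, 0))) = Add(-20, Mul(5, 0)) = Add(-20, 0) = -20)
Pow(Add(Function('w')(1, 6), 125), 2) = Pow(Add(-20, 125), 2) = Pow(105, 2) = 11025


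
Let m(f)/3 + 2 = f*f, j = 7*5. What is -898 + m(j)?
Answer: 2771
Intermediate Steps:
j = 35
m(f) = -6 + 3*f² (m(f) = -6 + 3*(f*f) = -6 + 3*f²)
-898 + m(j) = -898 + (-6 + 3*35²) = -898 + (-6 + 3*1225) = -898 + (-6 + 3675) = -898 + 3669 = 2771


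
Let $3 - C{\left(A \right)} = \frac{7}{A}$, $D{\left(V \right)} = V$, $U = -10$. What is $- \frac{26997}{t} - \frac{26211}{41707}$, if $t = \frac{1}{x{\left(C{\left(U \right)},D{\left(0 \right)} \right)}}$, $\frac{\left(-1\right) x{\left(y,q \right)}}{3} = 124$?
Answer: $\frac{418858536777}{41707} \approx 1.0043 \cdot 10^{7}$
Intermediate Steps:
$C{\left(A \right)} = 3 - \frac{7}{A}$
$x{\left(y,q \right)} = -372$ ($x{\left(y,q \right)} = \left(-3\right) 124 = -372$)
$t = - \frac{1}{372}$ ($t = \frac{1}{-372} = - \frac{1}{372} \approx -0.0026882$)
$- \frac{26997}{t} - \frac{26211}{41707} = - \frac{26997}{- \frac{1}{372}} - \frac{26211}{41707} = \left(-26997\right) \left(-372\right) - \frac{26211}{41707} = 10042884 - \frac{26211}{41707} = \frac{418858536777}{41707}$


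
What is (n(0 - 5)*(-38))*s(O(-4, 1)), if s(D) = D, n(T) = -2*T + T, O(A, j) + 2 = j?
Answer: 190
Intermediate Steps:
O(A, j) = -2 + j
n(T) = -T
(n(0 - 5)*(-38))*s(O(-4, 1)) = (-(0 - 5)*(-38))*(-2 + 1) = (-1*(-5)*(-38))*(-1) = (5*(-38))*(-1) = -190*(-1) = 190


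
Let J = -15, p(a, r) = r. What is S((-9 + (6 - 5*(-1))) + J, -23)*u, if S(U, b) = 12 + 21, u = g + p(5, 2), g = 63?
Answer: 2145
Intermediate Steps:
u = 65 (u = 63 + 2 = 65)
S(U, b) = 33
S((-9 + (6 - 5*(-1))) + J, -23)*u = 33*65 = 2145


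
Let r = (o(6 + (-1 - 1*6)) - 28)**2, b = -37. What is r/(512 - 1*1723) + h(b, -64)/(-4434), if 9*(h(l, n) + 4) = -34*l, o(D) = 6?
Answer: -10397173/24163083 ≈ -0.43029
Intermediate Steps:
h(l, n) = -4 - 34*l/9 (h(l, n) = -4 + (-34*l)/9 = -4 - 34*l/9)
r = 484 (r = (6 - 28)**2 = (-22)**2 = 484)
r/(512 - 1*1723) + h(b, -64)/(-4434) = 484/(512 - 1*1723) + (-4 - 34/9*(-37))/(-4434) = 484/(512 - 1723) + (-4 + 1258/9)*(-1/4434) = 484/(-1211) + (1222/9)*(-1/4434) = 484*(-1/1211) - 611/19953 = -484/1211 - 611/19953 = -10397173/24163083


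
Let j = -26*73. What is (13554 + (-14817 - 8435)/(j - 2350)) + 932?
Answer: 15389945/1062 ≈ 14491.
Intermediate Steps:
j = -1898
(13554 + (-14817 - 8435)/(j - 2350)) + 932 = (13554 + (-14817 - 8435)/(-1898 - 2350)) + 932 = (13554 - 23252/(-4248)) + 932 = (13554 - 23252*(-1/4248)) + 932 = (13554 + 5813/1062) + 932 = 14400161/1062 + 932 = 15389945/1062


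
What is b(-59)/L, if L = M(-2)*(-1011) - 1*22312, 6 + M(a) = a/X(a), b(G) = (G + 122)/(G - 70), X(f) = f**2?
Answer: 42/1353683 ≈ 3.1026e-5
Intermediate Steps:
b(G) = (122 + G)/(-70 + G)
M(a) = -6 + 1/a (M(a) = -6 + a/(a**2) = -6 + a/a**2 = -6 + 1/a)
L = -31481/2 (L = (-6 + 1/(-2))*(-1011) - 1*22312 = (-6 - 1/2)*(-1011) - 22312 = -13/2*(-1011) - 22312 = 13143/2 - 22312 = -31481/2 ≈ -15741.)
b(-59)/L = ((122 - 59)/(-70 - 59))/(-31481/2) = (63/(-129))*(-2/31481) = -1/129*63*(-2/31481) = -21/43*(-2/31481) = 42/1353683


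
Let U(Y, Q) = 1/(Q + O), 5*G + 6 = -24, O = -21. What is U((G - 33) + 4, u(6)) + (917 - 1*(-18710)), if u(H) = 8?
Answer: 255150/13 ≈ 19627.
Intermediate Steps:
G = -6 (G = -6/5 + (⅕)*(-24) = -6/5 - 24/5 = -6)
U(Y, Q) = 1/(-21 + Q) (U(Y, Q) = 1/(Q - 21) = 1/(-21 + Q))
U((G - 33) + 4, u(6)) + (917 - 1*(-18710)) = 1/(-21 + 8) + (917 - 1*(-18710)) = 1/(-13) + (917 + 18710) = -1/13 + 19627 = 255150/13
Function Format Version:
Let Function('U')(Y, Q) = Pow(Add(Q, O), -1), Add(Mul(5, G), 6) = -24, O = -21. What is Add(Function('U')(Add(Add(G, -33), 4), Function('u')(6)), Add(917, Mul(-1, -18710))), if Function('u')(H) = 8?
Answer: Rational(255150, 13) ≈ 19627.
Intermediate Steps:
G = -6 (G = Add(Rational(-6, 5), Mul(Rational(1, 5), -24)) = Add(Rational(-6, 5), Rational(-24, 5)) = -6)
Function('U')(Y, Q) = Pow(Add(-21, Q), -1) (Function('U')(Y, Q) = Pow(Add(Q, -21), -1) = Pow(Add(-21, Q), -1))
Add(Function('U')(Add(Add(G, -33), 4), Function('u')(6)), Add(917, Mul(-1, -18710))) = Add(Pow(Add(-21, 8), -1), Add(917, Mul(-1, -18710))) = Add(Pow(-13, -1), Add(917, 18710)) = Add(Rational(-1, 13), 19627) = Rational(255150, 13)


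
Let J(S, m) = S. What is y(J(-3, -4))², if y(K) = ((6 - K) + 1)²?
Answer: 10000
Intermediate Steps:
y(K) = (7 - K)²
y(J(-3, -4))² = ((-7 - 3)²)² = ((-10)²)² = 100² = 10000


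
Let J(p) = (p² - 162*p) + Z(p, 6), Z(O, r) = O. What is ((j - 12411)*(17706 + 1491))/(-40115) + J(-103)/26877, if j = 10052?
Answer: 406078394717/359390285 ≈ 1129.9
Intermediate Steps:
J(p) = p² - 161*p (J(p) = (p² - 162*p) + p = p² - 161*p)
((j - 12411)*(17706 + 1491))/(-40115) + J(-103)/26877 = ((10052 - 12411)*(17706 + 1491))/(-40115) - 103*(-161 - 103)/26877 = -2359*19197*(-1/40115) - 103*(-264)*(1/26877) = -45285723*(-1/40115) + 27192*(1/26877) = 45285723/40115 + 9064/8959 = 406078394717/359390285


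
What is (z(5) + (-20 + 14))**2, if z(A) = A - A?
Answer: 36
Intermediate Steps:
z(A) = 0
(z(5) + (-20 + 14))**2 = (0 + (-20 + 14))**2 = (0 - 6)**2 = (-6)**2 = 36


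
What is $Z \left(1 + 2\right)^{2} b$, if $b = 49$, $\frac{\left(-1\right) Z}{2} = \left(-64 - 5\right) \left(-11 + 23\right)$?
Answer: $730296$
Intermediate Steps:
$Z = 1656$ ($Z = - 2 \left(-64 - 5\right) \left(-11 + 23\right) = - 2 \left(\left(-69\right) 12\right) = \left(-2\right) \left(-828\right) = 1656$)
$Z \left(1 + 2\right)^{2} b = 1656 \left(1 + 2\right)^{2} \cdot 49 = 1656 \cdot 3^{2} \cdot 49 = 1656 \cdot 9 \cdot 49 = 14904 \cdot 49 = 730296$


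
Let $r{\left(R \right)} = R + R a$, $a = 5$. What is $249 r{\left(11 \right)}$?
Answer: $16434$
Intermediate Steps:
$r{\left(R \right)} = 6 R$ ($r{\left(R \right)} = R + R 5 = R + 5 R = 6 R$)
$249 r{\left(11 \right)} = 249 \cdot 6 \cdot 11 = 249 \cdot 66 = 16434$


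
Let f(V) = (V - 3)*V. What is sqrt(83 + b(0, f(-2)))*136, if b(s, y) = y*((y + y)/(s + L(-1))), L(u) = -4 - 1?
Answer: 136*sqrt(43) ≈ 891.81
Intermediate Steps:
f(V) = V*(-3 + V) (f(V) = (-3 + V)*V = V*(-3 + V))
L(u) = -5
b(s, y) = 2*y**2/(-5 + s) (b(s, y) = y*((y + y)/(s - 5)) = y*((2*y)/(-5 + s)) = y*(2*y/(-5 + s)) = 2*y**2/(-5 + s))
sqrt(83 + b(0, f(-2)))*136 = sqrt(83 + 2*(-2*(-3 - 2))**2/(-5 + 0))*136 = sqrt(83 + 2*(-2*(-5))**2/(-5))*136 = sqrt(83 + 2*10**2*(-1/5))*136 = sqrt(83 + 2*100*(-1/5))*136 = sqrt(83 - 40)*136 = sqrt(43)*136 = 136*sqrt(43)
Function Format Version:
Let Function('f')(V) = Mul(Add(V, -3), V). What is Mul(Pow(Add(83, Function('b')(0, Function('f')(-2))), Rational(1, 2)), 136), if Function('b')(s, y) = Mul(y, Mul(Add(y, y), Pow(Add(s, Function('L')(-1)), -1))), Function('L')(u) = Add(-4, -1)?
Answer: Mul(136, Pow(43, Rational(1, 2))) ≈ 891.81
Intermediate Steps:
Function('f')(V) = Mul(V, Add(-3, V)) (Function('f')(V) = Mul(Add(-3, V), V) = Mul(V, Add(-3, V)))
Function('L')(u) = -5
Function('b')(s, y) = Mul(2, Pow(y, 2), Pow(Add(-5, s), -1)) (Function('b')(s, y) = Mul(y, Mul(Add(y, y), Pow(Add(s, -5), -1))) = Mul(y, Mul(Mul(2, y), Pow(Add(-5, s), -1))) = Mul(y, Mul(2, y, Pow(Add(-5, s), -1))) = Mul(2, Pow(y, 2), Pow(Add(-5, s), -1)))
Mul(Pow(Add(83, Function('b')(0, Function('f')(-2))), Rational(1, 2)), 136) = Mul(Pow(Add(83, Mul(2, Pow(Mul(-2, Add(-3, -2)), 2), Pow(Add(-5, 0), -1))), Rational(1, 2)), 136) = Mul(Pow(Add(83, Mul(2, Pow(Mul(-2, -5), 2), Pow(-5, -1))), Rational(1, 2)), 136) = Mul(Pow(Add(83, Mul(2, Pow(10, 2), Rational(-1, 5))), Rational(1, 2)), 136) = Mul(Pow(Add(83, Mul(2, 100, Rational(-1, 5))), Rational(1, 2)), 136) = Mul(Pow(Add(83, -40), Rational(1, 2)), 136) = Mul(Pow(43, Rational(1, 2)), 136) = Mul(136, Pow(43, Rational(1, 2)))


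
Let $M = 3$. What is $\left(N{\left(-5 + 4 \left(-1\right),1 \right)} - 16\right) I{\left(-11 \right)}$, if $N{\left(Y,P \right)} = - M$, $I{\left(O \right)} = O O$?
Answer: $-2299$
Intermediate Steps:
$I{\left(O \right)} = O^{2}$
$N{\left(Y,P \right)} = -3$ ($N{\left(Y,P \right)} = \left(-1\right) 3 = -3$)
$\left(N{\left(-5 + 4 \left(-1\right),1 \right)} - 16\right) I{\left(-11 \right)} = \left(-3 - 16\right) \left(-11\right)^{2} = \left(-19\right) 121 = -2299$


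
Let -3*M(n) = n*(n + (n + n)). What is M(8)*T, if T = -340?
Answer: 21760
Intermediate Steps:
M(n) = -n² (M(n) = -n*(n + (n + n))/3 = -n*(n + 2*n)/3 = -n*3*n/3 = -n²)
M(8)*T = -1*8²*(-340) = -1*64*(-340) = -64*(-340) = 21760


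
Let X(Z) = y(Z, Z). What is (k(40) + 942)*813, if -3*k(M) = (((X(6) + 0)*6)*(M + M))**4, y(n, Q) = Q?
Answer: -18644006337794154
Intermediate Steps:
X(Z) = Z
k(M) = -8957952*M**4 (k(M) = -1296*(6 + 0)**4*(M + M)**4/3 = -26873856*M**4/3 = -8957952*M**4)
(k(40) + 942)*813 = (-8957952*40**4 + 942)*813 = (-8957952*2560000 + 942)*813 = (-22932357120000 + 942)*813 = -22932357119058*813 = -18644006337794154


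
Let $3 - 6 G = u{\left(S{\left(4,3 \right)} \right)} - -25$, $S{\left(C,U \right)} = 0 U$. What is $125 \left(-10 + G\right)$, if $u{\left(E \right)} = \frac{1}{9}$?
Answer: $- \frac{92375}{54} \approx -1710.6$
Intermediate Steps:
$S{\left(C,U \right)} = 0$
$u{\left(E \right)} = \frac{1}{9}$
$G = - \frac{199}{54}$ ($G = \frac{1}{2} - \frac{\frac{1}{9} - -25}{6} = \frac{1}{2} - \frac{\frac{1}{9} + 25}{6} = \frac{1}{2} - \frac{113}{27} = - \frac{199}{54} \approx -3.6852$)
$125 \left(-10 + G\right) = 125 \left(-10 - \frac{199}{54}\right) = 125 \left(- \frac{739}{54}\right) = - \frac{92375}{54}$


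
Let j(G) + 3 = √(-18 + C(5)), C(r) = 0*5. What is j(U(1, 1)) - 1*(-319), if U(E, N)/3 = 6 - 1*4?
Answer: 316 + 3*I*√2 ≈ 316.0 + 4.2426*I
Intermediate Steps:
C(r) = 0
U(E, N) = 6 (U(E, N) = 3*(6 - 1*4) = 3*(6 - 4) = 3*2 = 6)
j(G) = -3 + 3*I*√2 (j(G) = -3 + √(-18 + 0) = -3 + √(-18) = -3 + 3*I*√2)
j(U(1, 1)) - 1*(-319) = (-3 + 3*I*√2) - 1*(-319) = (-3 + 3*I*√2) + 319 = 316 + 3*I*√2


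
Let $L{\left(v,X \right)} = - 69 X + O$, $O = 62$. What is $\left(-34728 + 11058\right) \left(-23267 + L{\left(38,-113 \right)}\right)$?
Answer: $364707360$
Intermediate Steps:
$L{\left(v,X \right)} = 62 - 69 X$ ($L{\left(v,X \right)} = - 69 X + 62 = 62 - 69 X$)
$\left(-34728 + 11058\right) \left(-23267 + L{\left(38,-113 \right)}\right) = \left(-34728 + 11058\right) \left(-23267 + \left(62 - -7797\right)\right) = - 23670 \left(-23267 + \left(62 + 7797\right)\right) = - 23670 \left(-23267 + 7859\right) = \left(-23670\right) \left(-15408\right) = 364707360$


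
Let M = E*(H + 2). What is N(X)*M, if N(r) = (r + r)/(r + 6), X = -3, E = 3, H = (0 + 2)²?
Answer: -36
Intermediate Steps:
H = 4 (H = 2² = 4)
N(r) = 2*r/(6 + r) (N(r) = (2*r)/(6 + r) = 2*r/(6 + r))
M = 18 (M = 3*(4 + 2) = 3*6 = 18)
N(X)*M = (2*(-3)/(6 - 3))*18 = (2*(-3)/3)*18 = (2*(-3)*(⅓))*18 = -2*18 = -36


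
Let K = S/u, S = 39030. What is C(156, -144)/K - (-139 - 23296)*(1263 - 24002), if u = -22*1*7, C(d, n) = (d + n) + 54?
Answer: -3466439466519/6505 ≈ -5.3289e+8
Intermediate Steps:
C(d, n) = 54 + d + n
u = -154 (u = -22*7 = -154)
K = -19515/77 (K = 39030/(-154) = 39030*(-1/154) = -19515/77 ≈ -253.44)
C(156, -144)/K - (-139 - 23296)*(1263 - 24002) = (54 + 156 - 144)/(-19515/77) - (-139 - 23296)*(1263 - 24002) = 66*(-77/19515) - (-23435)*(-22739) = -1694/6505 - 1*532888465 = -1694/6505 - 532888465 = -3466439466519/6505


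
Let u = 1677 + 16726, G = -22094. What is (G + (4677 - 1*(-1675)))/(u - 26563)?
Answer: 463/240 ≈ 1.9292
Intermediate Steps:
u = 18403
(G + (4677 - 1*(-1675)))/(u - 26563) = (-22094 + (4677 - 1*(-1675)))/(18403 - 26563) = (-22094 + (4677 + 1675))/(-8160) = (-22094 + 6352)*(-1/8160) = -15742*(-1/8160) = 463/240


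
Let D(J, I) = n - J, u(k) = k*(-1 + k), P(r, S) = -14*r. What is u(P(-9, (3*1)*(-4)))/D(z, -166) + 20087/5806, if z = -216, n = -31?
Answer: 19032119/214822 ≈ 88.595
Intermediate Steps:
D(J, I) = -31 - J
u(P(-9, (3*1)*(-4)))/D(z, -166) + 20087/5806 = ((-14*(-9))*(-1 - 14*(-9)))/(-31 - 1*(-216)) + 20087/5806 = (126*(-1 + 126))/(-31 + 216) + 20087*(1/5806) = (126*125)/185 + 20087/5806 = 15750*(1/185) + 20087/5806 = 3150/37 + 20087/5806 = 19032119/214822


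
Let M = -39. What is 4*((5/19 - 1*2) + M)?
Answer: -3096/19 ≈ -162.95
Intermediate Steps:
4*((5/19 - 1*2) + M) = 4*((5/19 - 1*2) - 39) = 4*((5*(1/19) - 2) - 39) = 4*((5/19 - 2) - 39) = 4*(-33/19 - 39) = 4*(-774/19) = -3096/19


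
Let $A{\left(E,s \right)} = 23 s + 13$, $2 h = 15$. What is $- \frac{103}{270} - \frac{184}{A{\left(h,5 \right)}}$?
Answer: $- \frac{3929}{2160} \approx -1.819$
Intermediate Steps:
$h = \frac{15}{2}$ ($h = \frac{1}{2} \cdot 15 = \frac{15}{2} \approx 7.5$)
$A{\left(E,s \right)} = 13 + 23 s$
$- \frac{103}{270} - \frac{184}{A{\left(h,5 \right)}} = - \frac{103}{270} - \frac{184}{13 + 23 \cdot 5} = \left(-103\right) \frac{1}{270} - \frac{184}{13 + 115} = - \frac{103}{270} - \frac{184}{128} = - \frac{103}{270} - \frac{23}{16} = - \frac{3929}{2160}$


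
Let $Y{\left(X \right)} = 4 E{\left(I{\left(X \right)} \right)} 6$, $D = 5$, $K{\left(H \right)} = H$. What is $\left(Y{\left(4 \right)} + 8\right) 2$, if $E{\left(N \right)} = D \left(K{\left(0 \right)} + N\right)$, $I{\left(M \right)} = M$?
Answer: $976$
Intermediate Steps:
$E{\left(N \right)} = 5 N$ ($E{\left(N \right)} = 5 \left(0 + N\right) = 5 N$)
$Y{\left(X \right)} = 120 X$ ($Y{\left(X \right)} = 4 \cdot 5 X 6 = 20 X 6 = 120 X$)
$\left(Y{\left(4 \right)} + 8\right) 2 = \left(120 \cdot 4 + 8\right) 2 = \left(480 + 8\right) 2 = 488 \cdot 2 = 976$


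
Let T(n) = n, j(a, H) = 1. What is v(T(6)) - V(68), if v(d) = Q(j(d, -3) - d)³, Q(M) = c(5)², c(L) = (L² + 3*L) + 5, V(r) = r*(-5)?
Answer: 8303765965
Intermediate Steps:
V(r) = -5*r
c(L) = 5 + L² + 3*L
Q(M) = 2025 (Q(M) = (5 + 5² + 3*5)² = (5 + 25 + 15)² = 45² = 2025)
v(d) = 8303765625 (v(d) = 2025³ = 8303765625)
v(T(6)) - V(68) = 8303765625 - (-5)*68 = 8303765625 - 1*(-340) = 8303765625 + 340 = 8303765965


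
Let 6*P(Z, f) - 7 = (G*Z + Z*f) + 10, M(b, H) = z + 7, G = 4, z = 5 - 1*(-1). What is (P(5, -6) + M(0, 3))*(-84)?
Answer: -1190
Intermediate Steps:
z = 6 (z = 5 + 1 = 6)
M(b, H) = 13 (M(b, H) = 6 + 7 = 13)
P(Z, f) = 17/6 + 2*Z/3 + Z*f/6 (P(Z, f) = 7/6 + ((4*Z + Z*f) + 10)/6 = 7/6 + (10 + 4*Z + Z*f)/6 = 7/6 + (5/3 + 2*Z/3 + Z*f/6) = 17/6 + 2*Z/3 + Z*f/6)
(P(5, -6) + M(0, 3))*(-84) = ((17/6 + (2/3)*5 + (1/6)*5*(-6)) + 13)*(-84) = ((17/6 + 10/3 - 5) + 13)*(-84) = (7/6 + 13)*(-84) = (85/6)*(-84) = -1190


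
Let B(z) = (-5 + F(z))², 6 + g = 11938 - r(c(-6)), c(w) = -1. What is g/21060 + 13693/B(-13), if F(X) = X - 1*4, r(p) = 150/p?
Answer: 73555567/2548260 ≈ 28.865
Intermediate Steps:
F(X) = -4 + X (F(X) = X - 4 = -4 + X)
g = 12082 (g = -6 + (11938 - 150/(-1)) = -6 + (11938 - 150*(-1)) = -6 + (11938 - 1*(-150)) = -6 + (11938 + 150) = -6 + 12088 = 12082)
B(z) = (-9 + z)² (B(z) = (-5 + (-4 + z))² = (-9 + z)²)
g/21060 + 13693/B(-13) = 12082/21060 + 13693/((-9 - 13)²) = 12082*(1/21060) + 13693/((-22)²) = 6041/10530 + 13693/484 = 73555567/2548260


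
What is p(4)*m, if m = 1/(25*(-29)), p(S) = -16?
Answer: 16/725 ≈ 0.022069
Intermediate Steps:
m = -1/725 (m = 1/(-725) = -1/725 ≈ -0.0013793)
p(4)*m = -16*(-1/725) = 16/725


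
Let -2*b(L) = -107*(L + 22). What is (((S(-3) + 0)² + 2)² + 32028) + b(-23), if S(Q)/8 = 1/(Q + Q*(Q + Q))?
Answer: 3237946517/101250 ≈ 31980.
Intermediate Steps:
S(Q) = 8/(Q + 2*Q²) (S(Q) = 8/(Q + Q*(Q + Q)) = 8/(Q + Q*(2*Q)) = 8/(Q + 2*Q²))
b(L) = 1177 + 107*L/2 (b(L) = -(-107)*(L + 22)/2 = -(-107)*(22 + L)/2 = -(-2354 - 107*L)/2 = 1177 + 107*L/2)
(((S(-3) + 0)² + 2)² + 32028) + b(-23) = (((8/(-3*(1 + 2*(-3))) + 0)² + 2)² + 32028) + (1177 + (107/2)*(-23)) = (((8*(-⅓)/(1 - 6) + 0)² + 2)² + 32028) + (1177 - 2461/2) = (((8*(-⅓)/(-5) + 0)² + 2)² + 32028) - 107/2 = (((8*(-⅓)*(-⅕) + 0)² + 2)² + 32028) - 107/2 = (((8/15 + 0)² + 2)² + 32028) - 107/2 = (((8/15)² + 2)² + 32028) - 107/2 = ((64/225 + 2)² + 32028) - 107/2 = ((514/225)² + 32028) - 107/2 = (264196/50625 + 32028) - 107/2 = 1621681696/50625 - 107/2 = 3237946517/101250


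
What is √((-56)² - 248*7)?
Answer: 10*√14 ≈ 37.417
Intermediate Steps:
√((-56)² - 248*7) = √(3136 - 1736) = √1400 = 10*√14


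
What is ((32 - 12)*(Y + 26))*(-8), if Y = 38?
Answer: -10240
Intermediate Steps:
((32 - 12)*(Y + 26))*(-8) = ((32 - 12)*(38 + 26))*(-8) = (20*64)*(-8) = 1280*(-8) = -10240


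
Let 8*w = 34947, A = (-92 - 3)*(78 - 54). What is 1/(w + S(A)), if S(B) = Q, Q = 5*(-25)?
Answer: 8/33947 ≈ 0.00023566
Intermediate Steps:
A = -2280 (A = -95*24 = -2280)
Q = -125
S(B) = -125
w = 34947/8 (w = (⅛)*34947 = 34947/8 ≈ 4368.4)
1/(w + S(A)) = 1/(34947/8 - 125) = 1/(33947/8) = 8/33947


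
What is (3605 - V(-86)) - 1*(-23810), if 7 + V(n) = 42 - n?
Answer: 27294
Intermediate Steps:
V(n) = 35 - n (V(n) = -7 + (42 - n) = 35 - n)
(3605 - V(-86)) - 1*(-23810) = (3605 - (35 - 1*(-86))) - 1*(-23810) = (3605 - (35 + 86)) + 23810 = (3605 - 1*121) + 23810 = (3605 - 121) + 23810 = 3484 + 23810 = 27294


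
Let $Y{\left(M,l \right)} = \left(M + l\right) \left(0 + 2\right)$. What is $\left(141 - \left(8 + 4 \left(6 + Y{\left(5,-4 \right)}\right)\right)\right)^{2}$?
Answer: $10201$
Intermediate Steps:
$Y{\left(M,l \right)} = 2 M + 2 l$ ($Y{\left(M,l \right)} = \left(M + l\right) 2 = 2 M + 2 l$)
$\left(141 - \left(8 + 4 \left(6 + Y{\left(5,-4 \right)}\right)\right)\right)^{2} = \left(141 + \left(\left(-28 + 20\right) - 4 \left(6 + \left(2 \cdot 5 + 2 \left(-4\right)\right)\right)\right)\right)^{2} = \left(141 - \left(8 + 4 \left(6 + \left(10 - 8\right)\right)\right)\right)^{2} = \left(141 - \left(8 + 4 \left(6 + 2\right)\right)\right)^{2} = \left(141 - 40\right)^{2} = 101^{2} = 10201$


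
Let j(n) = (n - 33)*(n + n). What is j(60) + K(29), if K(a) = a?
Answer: 3269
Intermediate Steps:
j(n) = 2*n*(-33 + n) (j(n) = (-33 + n)*(2*n) = 2*n*(-33 + n))
j(60) + K(29) = 2*60*(-33 + 60) + 29 = 2*60*27 + 29 = 3240 + 29 = 3269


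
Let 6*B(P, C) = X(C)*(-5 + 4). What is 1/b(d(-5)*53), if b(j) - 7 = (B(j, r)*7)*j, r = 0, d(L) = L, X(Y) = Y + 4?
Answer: 3/3731 ≈ 0.00080407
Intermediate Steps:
X(Y) = 4 + Y
B(P, C) = -⅔ - C/6 (B(P, C) = ((4 + C)*(-5 + 4))/6 = ((4 + C)*(-1))/6 = (-4 - C)/6 = -⅔ - C/6)
b(j) = 7 - 14*j/3 (b(j) = 7 + ((-⅔ - ⅙*0)*7)*j = 7 + ((-⅔ + 0)*7)*j = 7 + (-⅔*7)*j = 7 - 14*j/3)
1/b(d(-5)*53) = 1/(7 - (-70)*53/3) = 1/(7 - 14/3*(-265)) = 1/(7 + 3710/3) = 1/(3731/3) = 3/3731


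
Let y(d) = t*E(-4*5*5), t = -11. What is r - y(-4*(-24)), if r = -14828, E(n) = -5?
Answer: -14883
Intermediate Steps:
y(d) = 55 (y(d) = -11*(-5) = 55)
r - y(-4*(-24)) = -14828 - 1*55 = -14828 - 55 = -14883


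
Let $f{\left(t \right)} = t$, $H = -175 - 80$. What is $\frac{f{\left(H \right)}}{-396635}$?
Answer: $\frac{51}{79327} \approx 0.00064291$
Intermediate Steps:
$H = -255$
$\frac{f{\left(H \right)}}{-396635} = - \frac{255}{-396635} = \left(-255\right) \left(- \frac{1}{396635}\right) = \frac{51}{79327}$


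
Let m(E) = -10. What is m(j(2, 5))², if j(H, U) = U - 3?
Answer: 100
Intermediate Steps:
j(H, U) = -3 + U
m(j(2, 5))² = (-10)² = 100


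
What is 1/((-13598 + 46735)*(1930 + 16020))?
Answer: 1/594809150 ≈ 1.6812e-9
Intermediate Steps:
1/((-13598 + 46735)*(1930 + 16020)) = 1/(33137*17950) = 1/594809150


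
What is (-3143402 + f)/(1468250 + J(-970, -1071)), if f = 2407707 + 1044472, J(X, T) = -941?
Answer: 308777/1467309 ≈ 0.21044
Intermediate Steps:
f = 3452179
(-3143402 + f)/(1468250 + J(-970, -1071)) = (-3143402 + 3452179)/(1468250 - 941) = 308777/1467309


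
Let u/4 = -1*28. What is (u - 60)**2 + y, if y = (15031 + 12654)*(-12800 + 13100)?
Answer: 8335084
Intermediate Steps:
y = 8305500 (y = 27685*300 = 8305500)
u = -112 (u = 4*(-1*28) = 4*(-28) = -112)
(u - 60)**2 + y = (-112 - 60)**2 + 8305500 = (-172)**2 + 8305500 = 29584 + 8305500 = 8335084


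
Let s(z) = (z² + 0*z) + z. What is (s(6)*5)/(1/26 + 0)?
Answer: 5460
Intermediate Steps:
s(z) = z + z² (s(z) = (z² + 0) + z = z² + z = z + z²)
(s(6)*5)/(1/26 + 0) = ((6*(1 + 6))*5)/(1/26 + 0) = ((6*7)*5)/(1/26 + 0) = (42*5)/(1/26) = 210*26 = 5460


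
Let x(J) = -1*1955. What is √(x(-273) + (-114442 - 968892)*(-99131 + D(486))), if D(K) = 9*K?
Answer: 3*√11405941987 ≈ 3.2040e+5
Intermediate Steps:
x(J) = -1955
√(x(-273) + (-114442 - 968892)*(-99131 + D(486))) = √(-1955 + (-114442 - 968892)*(-99131 + 9*486)) = √(-1955 - 1083334*(-99131 + 4374)) = √(-1955 - 1083334*(-94757)) = √(-1955 + 102653479838) = √102653477883 = 3*√11405941987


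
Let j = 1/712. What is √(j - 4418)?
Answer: I*√559919470/356 ≈ 66.468*I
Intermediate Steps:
j = 1/712 ≈ 0.0014045
√(j - 4418) = √(1/712 - 4418) = √(-3145615/712) = I*√559919470/356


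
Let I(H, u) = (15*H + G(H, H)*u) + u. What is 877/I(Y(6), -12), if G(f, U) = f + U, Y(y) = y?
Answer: -877/66 ≈ -13.288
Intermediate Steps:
G(f, U) = U + f
I(H, u) = u + 15*H + 2*H*u (I(H, u) = (15*H + (H + H)*u) + u = (15*H + (2*H)*u) + u = (15*H + 2*H*u) + u = u + 15*H + 2*H*u)
877/I(Y(6), -12) = 877/(-12 + 15*6 + 2*6*(-12)) = 877/(-12 + 90 - 144) = 877/(-66) = 877*(-1/66) = -877/66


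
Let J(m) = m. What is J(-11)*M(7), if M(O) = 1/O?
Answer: -11/7 ≈ -1.5714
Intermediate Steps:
M(O) = 1/O
J(-11)*M(7) = -11/7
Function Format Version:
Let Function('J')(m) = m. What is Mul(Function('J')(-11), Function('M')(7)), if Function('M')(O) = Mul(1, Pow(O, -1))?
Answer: Rational(-11, 7) ≈ -1.5714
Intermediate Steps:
Function('M')(O) = Pow(O, -1)
Mul(Function('J')(-11), Function('M')(7)) = Mul(-11, Pow(7, -1)) = Mul(-11, Rational(1, 7)) = Rational(-11, 7)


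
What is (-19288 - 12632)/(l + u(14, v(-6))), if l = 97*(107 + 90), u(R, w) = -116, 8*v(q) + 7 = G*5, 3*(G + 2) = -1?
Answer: -10640/6331 ≈ -1.6806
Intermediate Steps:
G = -7/3 (G = -2 + (⅓)*(-1) = -2 - ⅓ = -7/3 ≈ -2.3333)
v(q) = -7/3 (v(q) = -7/8 + (-7/3*5)/8 = -7/8 + (⅛)*(-35/3) = -7/8 - 35/24 = -7/3)
l = 19109 (l = 97*197 = 19109)
(-19288 - 12632)/(l + u(14, v(-6))) = (-19288 - 12632)/(19109 - 116) = -31920/18993 = -31920*1/18993 = -10640/6331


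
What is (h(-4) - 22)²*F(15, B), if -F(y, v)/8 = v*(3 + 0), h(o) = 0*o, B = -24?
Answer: 278784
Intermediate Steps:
h(o) = 0
F(y, v) = -24*v (F(y, v) = -8*v*(3 + 0) = -8*v*3 = -24*v)
(h(-4) - 22)²*F(15, B) = (0 - 22)²*(-24*(-24)) = (-22)²*576 = 484*576 = 278784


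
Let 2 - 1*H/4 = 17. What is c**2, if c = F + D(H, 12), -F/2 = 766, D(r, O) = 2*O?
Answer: 2274064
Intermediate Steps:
H = -60 (H = 8 - 4*17 = 8 - 68 = -60)
F = -1532 (F = -2*766 = -1532)
c = -1508 (c = -1532 + 2*12 = -1532 + 24 = -1508)
c**2 = (-1508)**2 = 2274064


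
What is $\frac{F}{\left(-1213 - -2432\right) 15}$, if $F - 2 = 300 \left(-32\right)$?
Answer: $- \frac{9598}{18285} \approx -0.52491$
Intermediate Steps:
$F = -9598$ ($F = 2 + 300 \left(-32\right) = 2 - 9600 = -9598$)
$\frac{F}{\left(-1213 - -2432\right) 15} = - \frac{9598}{\left(-1213 - -2432\right) 15} = - \frac{9598}{\left(-1213 + 2432\right) 15} = - \frac{9598}{1219 \cdot 15} = - \frac{9598}{18285}$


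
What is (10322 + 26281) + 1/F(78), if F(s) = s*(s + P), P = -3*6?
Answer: 171302041/4680 ≈ 36603.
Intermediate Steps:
P = -18
F(s) = s*(-18 + s) (F(s) = s*(s - 18) = s*(-18 + s))
(10322 + 26281) + 1/F(78) = (10322 + 26281) + 1/(78*(-18 + 78)) = 36603 + 1/(78*60) = 36603 + 1/4680 = 171302041/4680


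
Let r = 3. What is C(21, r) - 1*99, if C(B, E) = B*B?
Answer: 342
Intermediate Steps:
C(B, E) = B²
C(21, r) - 1*99 = 21² - 1*99 = 441 - 99 = 342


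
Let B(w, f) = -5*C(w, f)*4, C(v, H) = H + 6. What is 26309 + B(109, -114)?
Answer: 28469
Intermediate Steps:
C(v, H) = 6 + H
B(w, f) = -120 - 20*f (B(w, f) = -5*(6 + f)*4 = (-30 - 5*f)*4 = -120 - 20*f)
26309 + B(109, -114) = 26309 + (-120 - 20*(-114)) = 26309 + (-120 + 2280) = 26309 + 2160 = 28469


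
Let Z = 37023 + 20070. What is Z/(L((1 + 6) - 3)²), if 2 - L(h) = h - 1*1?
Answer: 57093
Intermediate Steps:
Z = 57093
L(h) = 3 - h (L(h) = 2 - (h - 1*1) = 2 - (h - 1) = 2 - (-1 + h) = 2 + (1 - h) = 3 - h)
Z/(L((1 + 6) - 3)²) = 57093/((3 - ((1 + 6) - 3))²) = 57093/((3 - (7 - 3))²) = 57093/((3 - 1*4)²) = 57093/((3 - 4)²) = 57093/((-1)²) = 57093/1 = 57093*1 = 57093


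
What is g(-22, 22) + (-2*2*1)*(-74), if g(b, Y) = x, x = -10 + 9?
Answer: 295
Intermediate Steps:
x = -1
g(b, Y) = -1
g(-22, 22) + (-2*2*1)*(-74) = -1 + (-2*2*1)*(-74) = -1 - 4*1*(-74) = -1 - 4*(-74) = -1 + 296 = 295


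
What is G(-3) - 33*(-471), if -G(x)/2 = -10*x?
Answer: 15483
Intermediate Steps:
G(x) = 20*x (G(x) = -(-20)*x = 20*x)
G(-3) - 33*(-471) = 20*(-3) - 33*(-471) = -60 + 15543 = 15483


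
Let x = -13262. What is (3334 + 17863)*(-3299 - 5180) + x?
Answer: -179742625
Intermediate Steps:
(3334 + 17863)*(-3299 - 5180) + x = (3334 + 17863)*(-3299 - 5180) - 13262 = 21197*(-8479) - 13262 = -179729363 - 13262 = -179742625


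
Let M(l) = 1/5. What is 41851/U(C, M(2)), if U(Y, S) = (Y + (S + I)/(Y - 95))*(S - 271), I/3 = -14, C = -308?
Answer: 421648825/840036494 ≈ 0.50194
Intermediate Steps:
I = -42 (I = 3*(-14) = -42)
M(l) = ⅕
U(Y, S) = (-271 + S)*(Y + (-42 + S)/(-95 + Y)) (U(Y, S) = (Y + (S - 42)/(Y - 95))*(S - 271) = (Y + (-42 + S)/(-95 + Y))*(-271 + S) = (-271 + S)*(Y + (-42 + S)/(-95 + Y)))
41851/U(C, M(2)) = 41851/(((11382 + (⅕)² - 313*⅕ - 271*(-308)² + 25745*(-308) + (⅕)*(-308)² - 95*⅕*(-308))/(-95 - 308))) = 41851/(((11382 + 1/25 - 313/5 - 271*94864 - 7929460 + (⅕)*94864 + 5852)/(-403))) = 41851/((-(11382 + 1/25 - 313/5 - 25708144 - 7929460 + 94864/5 + 5852)/403)) = 41851/((-1/403*(-840036494/25))) = 41851/(840036494/10075) = 41851*(10075/840036494) = 421648825/840036494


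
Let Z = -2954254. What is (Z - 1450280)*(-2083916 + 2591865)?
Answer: -2237278640766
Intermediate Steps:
(Z - 1450280)*(-2083916 + 2591865) = (-2954254 - 1450280)*(-2083916 + 2591865) = -4404534*507949 = -2237278640766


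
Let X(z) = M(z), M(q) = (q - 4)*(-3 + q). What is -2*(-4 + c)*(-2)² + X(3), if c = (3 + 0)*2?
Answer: -16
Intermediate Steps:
c = 6 (c = 3*2 = 6)
M(q) = (-4 + q)*(-3 + q)
X(z) = 12 + z² - 7*z
-2*(-4 + c)*(-2)² + X(3) = -2*(-4 + 6)*(-2)² + (12 + 3² - 7*3) = -2*2*4 + (12 + 9 - 21) = -4*4 + 0 = -16 + 0 = -16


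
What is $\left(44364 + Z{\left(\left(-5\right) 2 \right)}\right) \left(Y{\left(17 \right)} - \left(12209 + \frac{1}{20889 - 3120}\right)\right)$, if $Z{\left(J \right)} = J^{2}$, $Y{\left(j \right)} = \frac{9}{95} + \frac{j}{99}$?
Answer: $- \frac{30239853258328448}{55705815} \approx -5.4285 \cdot 10^{8}$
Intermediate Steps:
$Y{\left(j \right)} = \frac{9}{95} + \frac{j}{99}$ ($Y{\left(j \right)} = 9 \cdot \frac{1}{95} + j \frac{1}{99} = \frac{9}{95} + \frac{j}{99}$)
$\left(44364 + Z{\left(\left(-5\right) 2 \right)}\right) \left(Y{\left(17 \right)} - \left(12209 + \frac{1}{20889 - 3120}\right)\right) = \left(44364 + \left(\left(-5\right) 2\right)^{2}\right) \left(\left(\frac{9}{95} + \frac{1}{99} \cdot 17\right) - \left(12209 + \frac{1}{20889 - 3120}\right)\right) = \left(44364 + \left(-10\right)^{2}\right) \left(\left(\frac{9}{95} + \frac{17}{99}\right) - \frac{216941722}{17769}\right) = \left(44364 + 100\right) \left(\frac{2506}{9405} - \frac{216941722}{17769}\right) = 44464 \left(\frac{2506}{9405} - \frac{216941722}{17769}\right) = 44464 \left(- \frac{680097455432}{55705815}\right) = - \frac{30239853258328448}{55705815}$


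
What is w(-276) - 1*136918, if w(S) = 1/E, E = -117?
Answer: -16019407/117 ≈ -1.3692e+5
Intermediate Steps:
w(S) = -1/117 (w(S) = 1/(-117) = -1/117)
w(-276) - 1*136918 = -1/117 - 1*136918 = -1/117 - 136918 = -16019407/117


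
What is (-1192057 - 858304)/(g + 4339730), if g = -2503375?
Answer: -2050361/1836355 ≈ -1.1165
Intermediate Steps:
(-1192057 - 858304)/(g + 4339730) = (-1192057 - 858304)/(-2503375 + 4339730) = -2050361/1836355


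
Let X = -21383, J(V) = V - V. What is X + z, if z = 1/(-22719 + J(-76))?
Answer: -485800378/22719 ≈ -21383.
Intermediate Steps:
J(V) = 0
z = -1/22719 (z = 1/(-22719 + 0) = 1/(-22719) = -1/22719 ≈ -4.4016e-5)
X + z = -21383 - 1/22719 = -485800378/22719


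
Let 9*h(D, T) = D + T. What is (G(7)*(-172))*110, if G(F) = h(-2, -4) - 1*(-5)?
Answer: -245960/3 ≈ -81987.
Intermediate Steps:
h(D, T) = D/9 + T/9 (h(D, T) = (D + T)/9 = D/9 + T/9)
G(F) = 13/3 (G(F) = ((⅑)*(-2) + (⅑)*(-4)) - 1*(-5) = (-2/9 - 4/9) + 5 = -⅔ + 5 = 13/3)
(G(7)*(-172))*110 = ((13/3)*(-172))*110 = -2236/3*110 = -245960/3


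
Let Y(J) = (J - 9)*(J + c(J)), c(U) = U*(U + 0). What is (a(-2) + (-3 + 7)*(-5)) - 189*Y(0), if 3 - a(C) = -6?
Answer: -11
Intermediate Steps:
a(C) = 9 (a(C) = 3 - 1*(-6) = 3 + 6 = 9)
c(U) = U² (c(U) = U*U = U²)
Y(J) = (-9 + J)*(J + J²) (Y(J) = (J - 9)*(J + J²) = (-9 + J)*(J + J²))
(a(-2) + (-3 + 7)*(-5)) - 189*Y(0) = (9 + (-3 + 7)*(-5)) - 0*(-9 + 0² - 8*0) = (9 + 4*(-5)) - 0*(-9 + 0 + 0) = (9 - 20) - 0*(-9) = -11 - 189*0 = -11 + 0 = -11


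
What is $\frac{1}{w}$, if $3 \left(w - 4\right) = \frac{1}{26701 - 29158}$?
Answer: $\frac{7371}{29483} \approx 0.25001$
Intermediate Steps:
$w = \frac{29483}{7371}$ ($w = 4 + \frac{1}{3 \left(26701 - 29158\right)} = 4 + \frac{1}{3 \left(-2457\right)} = 4 + \frac{1}{3} \left(- \frac{1}{2457}\right) = 4 - \frac{1}{7371} = \frac{29483}{7371} \approx 3.9999$)
$\frac{1}{w} = \frac{1}{\frac{29483}{7371}} = \frac{7371}{29483}$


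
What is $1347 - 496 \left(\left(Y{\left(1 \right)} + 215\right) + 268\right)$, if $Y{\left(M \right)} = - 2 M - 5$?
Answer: $-234749$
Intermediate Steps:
$Y{\left(M \right)} = -5 - 2 M$
$1347 - 496 \left(\left(Y{\left(1 \right)} + 215\right) + 268\right) = 1347 - 496 \left(\left(\left(-5 - 2\right) + 215\right) + 268\right) = 1347 - 496 \left(\left(-7 + 215\right) + 268\right) = 1347 - 496 \left(208 + 268\right) = 1347 - 236096 = -234749$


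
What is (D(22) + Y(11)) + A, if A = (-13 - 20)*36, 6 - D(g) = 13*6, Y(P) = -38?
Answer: -1298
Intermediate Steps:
D(g) = -72 (D(g) = 6 - 13*6 = 6 - 1*78 = 6 - 78 = -72)
A = -1188 (A = -33*36 = -1188)
(D(22) + Y(11)) + A = (-72 - 38) - 1188 = -110 - 1188 = -1298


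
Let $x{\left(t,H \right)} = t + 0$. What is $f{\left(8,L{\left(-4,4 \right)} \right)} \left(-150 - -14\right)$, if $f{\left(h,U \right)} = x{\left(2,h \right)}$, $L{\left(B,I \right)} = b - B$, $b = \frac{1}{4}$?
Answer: $-272$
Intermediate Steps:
$x{\left(t,H \right)} = t$
$b = \frac{1}{4} \approx 0.25$
$L{\left(B,I \right)} = \frac{1}{4} - B$
$f{\left(h,U \right)} = 2$
$f{\left(8,L{\left(-4,4 \right)} \right)} \left(-150 - -14\right) = 2 \left(-150 - -14\right) = 2 \left(-150 + 14\right) = 2 \left(-136\right) = -272$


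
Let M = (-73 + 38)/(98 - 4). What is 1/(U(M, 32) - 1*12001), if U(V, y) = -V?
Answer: -94/1128059 ≈ -8.3329e-5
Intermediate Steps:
M = -35/94 ≈ -0.37234
1/(U(M, 32) - 1*12001) = 1/(-1*(-35/94) - 1*12001) = 1/(35/94 - 12001) = 1/(-1128059/94) = -94/1128059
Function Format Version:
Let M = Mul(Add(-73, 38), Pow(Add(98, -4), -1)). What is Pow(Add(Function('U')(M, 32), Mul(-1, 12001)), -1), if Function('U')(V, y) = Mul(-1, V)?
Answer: Rational(-94, 1128059) ≈ -8.3329e-5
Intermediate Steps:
M = Rational(-35, 94) (M = Mul(-35, Pow(94, -1)) = Mul(-35, Rational(1, 94)) = Rational(-35, 94) ≈ -0.37234)
Pow(Add(Function('U')(M, 32), Mul(-1, 12001)), -1) = Pow(Add(Mul(-1, Rational(-35, 94)), Mul(-1, 12001)), -1) = Pow(Add(Rational(35, 94), -12001), -1) = Pow(Rational(-1128059, 94), -1) = Rational(-94, 1128059)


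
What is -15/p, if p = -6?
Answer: 5/2 ≈ 2.5000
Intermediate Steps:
-15/p = -15/(-6) = -15*(-1)/6 = -1*(-5/2) = 5/2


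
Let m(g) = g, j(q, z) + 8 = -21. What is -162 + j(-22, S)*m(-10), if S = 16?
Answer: 128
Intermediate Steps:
j(q, z) = -29 (j(q, z) = -8 - 21 = -29)
-162 + j(-22, S)*m(-10) = -162 - 29*(-10) = -162 + 290 = 128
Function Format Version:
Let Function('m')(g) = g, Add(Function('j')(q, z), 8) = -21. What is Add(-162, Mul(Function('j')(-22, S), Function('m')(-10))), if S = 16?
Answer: 128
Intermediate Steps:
Function('j')(q, z) = -29 (Function('j')(q, z) = Add(-8, -21) = -29)
Add(-162, Mul(Function('j')(-22, S), Function('m')(-10))) = Add(-162, Mul(-29, -10)) = Add(-162, 290) = 128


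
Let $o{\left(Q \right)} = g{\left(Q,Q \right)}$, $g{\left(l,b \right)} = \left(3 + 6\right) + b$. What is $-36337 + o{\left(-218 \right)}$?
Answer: $-36546$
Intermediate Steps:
$g{\left(l,b \right)} = 9 + b$
$o{\left(Q \right)} = 9 + Q$
$-36337 + o{\left(-218 \right)} = -36337 + \left(9 - 218\right) = -36337 - 209 = -36546$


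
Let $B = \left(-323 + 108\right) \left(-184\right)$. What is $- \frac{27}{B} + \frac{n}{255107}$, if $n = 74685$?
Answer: $\frac{2947650711}{10092032920} \approx 0.29208$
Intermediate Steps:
$B = 39560$ ($B = \left(-215\right) \left(-184\right) = 39560$)
$- \frac{27}{B} + \frac{n}{255107} = - \frac{27}{39560} + \frac{74685}{255107} = \frac{2947650711}{10092032920}$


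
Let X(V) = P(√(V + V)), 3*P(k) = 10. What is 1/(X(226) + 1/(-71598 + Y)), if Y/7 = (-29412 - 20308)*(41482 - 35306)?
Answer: 6448699914/21495666377 ≈ 0.30000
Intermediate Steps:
Y = -2149495040 (Y = 7*((-29412 - 20308)*(41482 - 35306)) = 7*(-49720*6176) = 7*(-307070720) = -2149495040)
P(k) = 10/3 (P(k) = (⅓)*10 = 10/3)
X(V) = 10/3
1/(X(226) + 1/(-71598 + Y)) = 1/(10/3 + 1/(-71598 - 2149495040)) = 1/(10/3 + 1/(-2149566638)) = 1/(10/3 - 1/2149566638) = 1/(21495666377/6448699914) = 6448699914/21495666377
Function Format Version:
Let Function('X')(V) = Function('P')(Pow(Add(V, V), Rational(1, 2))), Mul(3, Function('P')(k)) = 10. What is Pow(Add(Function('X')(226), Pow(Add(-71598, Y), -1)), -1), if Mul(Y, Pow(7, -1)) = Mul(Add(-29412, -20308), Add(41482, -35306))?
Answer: Rational(6448699914, 21495666377) ≈ 0.30000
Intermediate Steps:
Y = -2149495040 (Y = Mul(7, Mul(Add(-29412, -20308), Add(41482, -35306))) = Mul(7, Mul(-49720, 6176)) = Mul(7, -307070720) = -2149495040)
Function('P')(k) = Rational(10, 3) (Function('P')(k) = Mul(Rational(1, 3), 10) = Rational(10, 3))
Function('X')(V) = Rational(10, 3)
Pow(Add(Function('X')(226), Pow(Add(-71598, Y), -1)), -1) = Pow(Add(Rational(10, 3), Pow(Add(-71598, -2149495040), -1)), -1) = Pow(Add(Rational(10, 3), Pow(-2149566638, -1)), -1) = Pow(Add(Rational(10, 3), Rational(-1, 2149566638)), -1) = Pow(Rational(21495666377, 6448699914), -1) = Rational(6448699914, 21495666377)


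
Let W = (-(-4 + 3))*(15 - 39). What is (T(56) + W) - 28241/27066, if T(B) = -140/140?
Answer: -704891/27066 ≈ -26.043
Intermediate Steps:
T(B) = -1 (T(B) = -140*1/140 = -1)
W = -24 (W = -1*(-1)*(-24) = 1*(-24) = -24)
(T(56) + W) - 28241/27066 = (-1 - 24) - 28241/27066 = -25 - 28241*1/27066 = -25 - 28241/27066 = -704891/27066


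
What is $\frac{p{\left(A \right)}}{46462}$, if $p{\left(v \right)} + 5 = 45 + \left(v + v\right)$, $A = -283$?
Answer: $- \frac{263}{23231} \approx -0.011321$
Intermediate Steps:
$p{\left(v \right)} = 40 + 2 v$ ($p{\left(v \right)} = -5 + \left(45 + \left(v + v\right)\right) = -5 + \left(45 + 2 v\right) = 40 + 2 v$)
$\frac{p{\left(A \right)}}{46462} = \frac{40 + 2 \left(-283\right)}{46462} = \left(40 - 566\right) \frac{1}{46462} = \left(-526\right) \frac{1}{46462} = - \frac{263}{23231}$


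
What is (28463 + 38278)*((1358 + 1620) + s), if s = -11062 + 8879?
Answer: 53059095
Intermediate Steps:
s = -2183
(28463 + 38278)*((1358 + 1620) + s) = (28463 + 38278)*((1358 + 1620) - 2183) = 66741*(2978 - 2183) = 66741*795 = 53059095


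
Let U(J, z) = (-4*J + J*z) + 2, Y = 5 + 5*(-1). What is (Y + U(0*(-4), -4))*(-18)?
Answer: -36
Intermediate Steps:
Y = 0 (Y = 5 - 5 = 0)
U(J, z) = 2 - 4*J + J*z
(Y + U(0*(-4), -4))*(-18) = (0 + (2 - 0*(-4) + (0*(-4))*(-4)))*(-18) = (0 + (2 - 4*0 + 0*(-4)))*(-18) = (0 + (2 + 0 + 0))*(-18) = (0 + 2)*(-18) = 2*(-18) = -36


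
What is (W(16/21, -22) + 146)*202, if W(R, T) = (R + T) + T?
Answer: 435916/21 ≈ 20758.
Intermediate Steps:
W(R, T) = R + 2*T
(W(16/21, -22) + 146)*202 = ((16/21 + 2*(-22)) + 146)*202 = ((16*(1/21) - 44) + 146)*202 = ((16/21 - 44) + 146)*202 = (-908/21 + 146)*202 = (2158/21)*202 = 435916/21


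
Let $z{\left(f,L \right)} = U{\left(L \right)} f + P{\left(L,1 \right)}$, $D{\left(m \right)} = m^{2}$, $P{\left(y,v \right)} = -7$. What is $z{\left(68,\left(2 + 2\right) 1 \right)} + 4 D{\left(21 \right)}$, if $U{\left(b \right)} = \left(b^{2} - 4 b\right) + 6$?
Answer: $2165$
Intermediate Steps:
$U{\left(b \right)} = 6 + b^{2} - 4 b$
$z{\left(f,L \right)} = -7 + f \left(6 + L^{2} - 4 L\right)$ ($z{\left(f,L \right)} = \left(6 + L^{2} - 4 L\right) f - 7 = f \left(6 + L^{2} - 4 L\right) - 7 = -7 + f \left(6 + L^{2} - 4 L\right)$)
$z{\left(68,\left(2 + 2\right) 1 \right)} + 4 D{\left(21 \right)} = \left(-7 + 68 \left(6 + \left(\left(2 + 2\right) 1\right)^{2} - 4 \left(2 + 2\right) 1\right)\right) + 4 \cdot 21^{2} = \left(-7 + 68 \left(6 + \left(4 \cdot 1\right)^{2} - 4 \cdot 4 \cdot 1\right)\right) + 4 \cdot 441 = \left(-7 + 68 \left(6 + 4^{2} - 16\right)\right) + 1764 = \left(-7 + 68 \left(6 + 16 - 16\right)\right) + 1764 = \left(-7 + 68 \cdot 6\right) + 1764 = \left(-7 + 408\right) + 1764 = 401 + 1764 = 2165$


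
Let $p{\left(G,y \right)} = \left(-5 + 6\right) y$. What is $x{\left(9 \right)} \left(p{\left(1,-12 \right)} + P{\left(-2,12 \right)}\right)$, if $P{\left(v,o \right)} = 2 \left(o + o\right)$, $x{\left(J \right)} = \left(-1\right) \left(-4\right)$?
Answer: $144$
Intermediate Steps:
$x{\left(J \right)} = 4$
$P{\left(v,o \right)} = 4 o$ ($P{\left(v,o \right)} = 2 \cdot 2 o = 4 o$)
$p{\left(G,y \right)} = y$ ($p{\left(G,y \right)} = 1 y = y$)
$x{\left(9 \right)} \left(p{\left(1,-12 \right)} + P{\left(-2,12 \right)}\right) = 4 \left(-12 + 4 \cdot 12\right) = 4 \left(-12 + 48\right) = 4 \cdot 36 = 144$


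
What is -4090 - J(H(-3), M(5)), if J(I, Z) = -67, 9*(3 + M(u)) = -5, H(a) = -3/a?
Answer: -4023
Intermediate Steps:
M(u) = -32/9 (M(u) = -3 + (⅑)*(-5) = -3 - 5/9 = -32/9)
-4090 - J(H(-3), M(5)) = -4090 - 1*(-67) = -4090 + 67 = -4023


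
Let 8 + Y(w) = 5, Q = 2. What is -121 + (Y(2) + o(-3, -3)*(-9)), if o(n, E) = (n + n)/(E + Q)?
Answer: -178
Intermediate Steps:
Y(w) = -3 (Y(w) = -8 + 5 = -3)
o(n, E) = 2*n/(2 + E) (o(n, E) = (n + n)/(E + 2) = (2*n)/(2 + E) = 2*n/(2 + E))
-121 + (Y(2) + o(-3, -3)*(-9)) = -121 + (-3 + (2*(-3)/(2 - 3))*(-9)) = -121 + (-3 + (2*(-3)/(-1))*(-9)) = -121 + (-3 + (2*(-3)*(-1))*(-9)) = -121 + (-3 + 6*(-9)) = -121 + (-3 - 54) = -121 - 57 = -178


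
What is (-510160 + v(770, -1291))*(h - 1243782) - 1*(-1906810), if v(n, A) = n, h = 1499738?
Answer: -130379520030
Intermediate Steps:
(-510160 + v(770, -1291))*(h - 1243782) - 1*(-1906810) = (-510160 + 770)*(1499738 - 1243782) - 1*(-1906810) = -509390*255956 + 1906810 = -130381426840 + 1906810 = -130379520030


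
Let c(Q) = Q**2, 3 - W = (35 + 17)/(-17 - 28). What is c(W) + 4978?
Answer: 10115419/2025 ≈ 4995.3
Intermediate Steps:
W = 187/45 (W = 3 - (35 + 17)/(-17 - 28) = 3 - 52/(-45) = 3 - 52*(-1)/45 = 3 - 1*(-52/45) = 3 + 52/45 = 187/45 ≈ 4.1556)
c(W) + 4978 = (187/45)**2 + 4978 = 34969/2025 + 4978 = 10115419/2025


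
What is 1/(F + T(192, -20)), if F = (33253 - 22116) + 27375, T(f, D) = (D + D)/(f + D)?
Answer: 43/1656006 ≈ 2.5966e-5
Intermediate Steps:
T(f, D) = 2*D/(D + f) (T(f, D) = (2*D)/(D + f) = 2*D/(D + f))
F = 38512 (F = 11137 + 27375 = 38512)
1/(F + T(192, -20)) = 1/(38512 + 2*(-20)/(-20 + 192)) = 1/(38512 + 2*(-20)/172) = 1/(38512 + 2*(-20)*(1/172)) = 1/(38512 - 10/43) = 1/(1656006/43) = 43/1656006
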